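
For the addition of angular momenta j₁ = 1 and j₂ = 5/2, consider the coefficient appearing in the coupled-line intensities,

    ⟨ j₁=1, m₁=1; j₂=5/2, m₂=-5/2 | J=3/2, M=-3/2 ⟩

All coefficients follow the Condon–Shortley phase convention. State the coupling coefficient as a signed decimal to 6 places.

+0.816497  (= +√(2/3))

triangle: 2!*0!*3!/6! = 12/720
(j±m)!: 2!*0!*0!*5!*0!*3! = 1440
prefactor² = (2J+1)*Δ*N² = 96
  k=0: +1/(0!*2!*0!*0!*0!*3!) = 1/12
Σ = 1/12  ⇒  CG² = 96*(1/12)² = 2/3
CG = +√(2/3) = +0.816497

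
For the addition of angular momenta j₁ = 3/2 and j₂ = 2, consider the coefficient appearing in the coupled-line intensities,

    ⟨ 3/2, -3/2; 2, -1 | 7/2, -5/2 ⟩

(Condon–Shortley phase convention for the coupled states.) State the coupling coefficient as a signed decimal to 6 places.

triangle: 0!·3!·4!/8! = 144/40320
(j±m)!: 0!·3!·1!·3!·1!·6! = 25920
prefactor² = (2J+1)·Δ·N² = 5184/7
  k=0: +1/(0!·0!·3!·1!·0!·3!) = 1/36
Σ = 1/36  ⇒  CG² = 5184/7·(1/36)² = 4/7
CG = +√(4/7) = +0.755929

+0.755929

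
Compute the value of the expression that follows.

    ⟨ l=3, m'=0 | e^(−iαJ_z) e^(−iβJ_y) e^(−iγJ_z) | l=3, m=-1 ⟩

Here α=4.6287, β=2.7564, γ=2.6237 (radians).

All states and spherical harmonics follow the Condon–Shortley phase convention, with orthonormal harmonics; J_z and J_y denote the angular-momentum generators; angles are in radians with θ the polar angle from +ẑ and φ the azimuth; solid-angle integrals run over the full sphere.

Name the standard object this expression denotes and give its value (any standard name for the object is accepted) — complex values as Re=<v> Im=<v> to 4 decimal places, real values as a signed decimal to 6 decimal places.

This is a Wigner D-matrix element — the rotation-matrix element ⟨l m'| R(α,β,γ) |l m⟩ in the angular-momentum basis.
First d^3_{0,-1}(β=2.7564), then the phase factors e^{-i(0)α} and e^{-i(-1)γ}:
With c≡cos(β/2)=0.191408 and s≡sin(β/2)=0.981511, N=[6·6·2·24]^{1/2}=41.569219
Admissible k: 0..2 (factorial args all ≥0)
  k=0: (−1)^1·41.5692/(12)·0.1914^5·0.9815^1 = -0.000874
  k=1: (−1)^2·41.5692/(4)·0.1914^3·0.9815^3 = +0.068909
  k=2: (−1)^3·41.5692/(12)·0.1914^1·0.9815^5 = -0.603984
d^3_{0,-1}(2.7564) = -0.000874 +0.068909 -0.603984 = -0.535948
D = (+1.000000+0.000000i)·(-0.535948)·(-0.868864+0.495050i) = +0.465666-0.265321i

Wigner D-matrix element, Re=0.4657 Im=-0.2653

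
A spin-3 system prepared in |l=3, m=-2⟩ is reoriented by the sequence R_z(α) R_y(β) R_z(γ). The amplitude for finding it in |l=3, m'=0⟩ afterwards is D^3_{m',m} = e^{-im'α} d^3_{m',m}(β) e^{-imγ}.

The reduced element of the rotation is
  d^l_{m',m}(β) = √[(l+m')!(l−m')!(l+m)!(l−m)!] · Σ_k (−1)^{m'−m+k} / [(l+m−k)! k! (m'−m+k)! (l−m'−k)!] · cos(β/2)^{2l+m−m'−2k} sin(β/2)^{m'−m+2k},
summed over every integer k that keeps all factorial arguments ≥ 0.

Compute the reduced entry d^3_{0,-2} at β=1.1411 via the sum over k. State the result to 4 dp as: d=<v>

d^3_{0,-2}(β=1.1411) via the finite sum:
With c≡cos(β/2)=0.841604 and s≡sin(β/2)=0.540095, N=[6·6·1·120]^{1/2}=65.726707
The bounds max(0,m−m')=0 and min(l+m,l−m')=1 give 2 terms
  k=0: (−1)^2·65.7267/(12)·0.8416^4·0.5401^2 = +0.801553
  k=1: (−1)^3·65.7267/(12)·0.8416^2·0.5401^4 = -0.330109
d^3_{0,-2}(1.1411) = +0.801553 -0.330109 = +0.471444

d=0.4714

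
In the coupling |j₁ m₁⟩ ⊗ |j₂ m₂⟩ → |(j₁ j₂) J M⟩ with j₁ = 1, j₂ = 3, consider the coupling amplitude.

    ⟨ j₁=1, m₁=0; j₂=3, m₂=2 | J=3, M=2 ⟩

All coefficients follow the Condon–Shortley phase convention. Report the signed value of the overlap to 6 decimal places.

-0.577350

triangle: 1!*1!*5!/8! = 120/40320
(j±m)!: 1!*1!*5!*1!*5!*1! = 14400
prefactor² = (2J+1)*Δ*N² = 300
  k=0: +1/(0!*1!*1!*5!*0!*0!) = 1/120
  k=1: −1/(1!*0!*0!*4!*1!*1!) = -1/24
Σ = -1/30  ⇒  CG² = 300*(-1/30)² = 1/3
CG = −√(1/3) = -0.577350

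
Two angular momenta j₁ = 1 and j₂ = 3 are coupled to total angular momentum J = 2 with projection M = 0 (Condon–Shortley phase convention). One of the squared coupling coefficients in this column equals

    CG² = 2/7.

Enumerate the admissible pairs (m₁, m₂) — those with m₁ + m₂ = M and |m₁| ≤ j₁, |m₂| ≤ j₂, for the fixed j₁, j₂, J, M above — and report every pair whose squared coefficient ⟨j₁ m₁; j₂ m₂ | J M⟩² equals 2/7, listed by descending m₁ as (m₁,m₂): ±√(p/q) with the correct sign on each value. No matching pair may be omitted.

Admissible pairs with m₁+m₂ = M = 0: (-1,1), (0,0), (1,-1)
  (m₁,m₂)=(1,-1): CG² = 2/7, CG = +√(2/7)   ← matches the target
  (m₁,m₂)=(0,0): CG² = 3/7, CG = −√(3/7)
  (m₁,m₂)=(-1,1): CG² = 2/7, CG = +√(2/7)   ← matches the target
Pairs with CG² = 2/7: (1,-1): +√(2/7); (-1,1): +√(2/7)

(1,-1): +√(2/7); (-1,1): +√(2/7)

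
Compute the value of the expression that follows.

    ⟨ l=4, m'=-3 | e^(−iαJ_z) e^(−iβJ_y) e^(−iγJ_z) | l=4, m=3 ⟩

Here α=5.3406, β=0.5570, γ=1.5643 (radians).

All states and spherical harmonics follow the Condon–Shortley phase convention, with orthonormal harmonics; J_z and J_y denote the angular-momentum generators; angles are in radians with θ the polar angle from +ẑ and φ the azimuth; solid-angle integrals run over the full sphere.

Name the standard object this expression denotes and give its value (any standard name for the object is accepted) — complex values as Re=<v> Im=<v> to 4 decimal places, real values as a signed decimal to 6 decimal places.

Wigner D-matrix element, Re=0.0009 Im=-0.0026

This is a Wigner D-matrix element — the rotation-matrix element ⟨l m'| R(α,β,γ) |l m⟩ in the angular-momentum basis.
D^4_{-3,3}(5.3406,0.5570,1.5643) = e^{-i·-3·5.3406}·d^4_{-3,3}(0.5570)·e^{-i·3·1.5643}. Compute d first:
Half-angle: c=0.961469, s=0.274914. N=√(1·5040·5040·1)=5040.000000
Admissible k: 6..7 (factorial args all ≥0)
  k=6: (−1)^0·5040.0000/(720)·0.9615^2·0.2749^6 = +0.002793
  k=7: (−1)^1·5040.0000/(5040)·0.9615^0·0.2749^8 = -0.000033
d^4_{-3,3}(0.5570) = +0.002793 -0.000033 = +0.002761
D = (-0.951156-0.308710i)·(+0.002761)·(-0.019488+0.999810i) = +0.000903-0.002609i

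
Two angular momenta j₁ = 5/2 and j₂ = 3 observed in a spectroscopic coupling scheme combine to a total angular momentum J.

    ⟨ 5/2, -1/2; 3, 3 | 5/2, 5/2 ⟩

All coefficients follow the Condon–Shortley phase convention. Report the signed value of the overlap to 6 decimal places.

-0.487950

j₁+j₂−J=3  J+j₁−j₂=2  J−j₁+j₂=3  j₁+j₂+J+1=9
(j₁±m₁, j₂±m₂, J±M) = (2,3,6,0,5,0)
P² = 8640/7
sum k=3..3:
  [3] −1/72 = -1/72
S = -1/72
C² = P²·S² = 5/21 ; C = -0.487950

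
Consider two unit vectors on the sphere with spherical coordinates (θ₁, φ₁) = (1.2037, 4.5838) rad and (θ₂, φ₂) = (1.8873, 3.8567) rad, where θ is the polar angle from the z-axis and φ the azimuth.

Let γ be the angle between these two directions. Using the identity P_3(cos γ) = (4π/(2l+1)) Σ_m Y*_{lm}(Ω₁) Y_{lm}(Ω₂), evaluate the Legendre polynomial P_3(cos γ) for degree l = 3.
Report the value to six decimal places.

Term-by-term m-sum for l=3 (normalisation 4π/7 = 1.795196):
  m=-3: (0.12765 + 0.31433j) × (0.19460 + 0.30060j) = -0.06965 + 0.09954j  (running Σ = -0.06965 + 0.09954j)
  m=-2: (-0.30904 + 0.08128j) × (-0.04025 + 0.28444j) = -0.01068 - 0.09117j  (running Σ = -0.08032 + 0.00837j)
  m=-1: (0.01377 + 0.10648j) × (0.11957 - 0.10384j) = 0.01270 + 0.01130j  (running Σ = -0.06762 + 0.01967j)
  m=0: (-0.31554 + 0.00000j) × (0.29219 + 0.00000j) = -0.09220 + 0.00000j  (running Σ = -0.15982 + 0.01967j)
  m=1: (-0.01377 + 0.10648j) × (-0.11957 - 0.10384j) = 0.01270 - 0.01130j  (running Σ = -0.14712 + 0.00837j)
  m=2: (-0.30904 - 0.08128j) × (-0.04025 - 0.28444j) = -0.01068 + 0.09117j  (running Σ = -0.15780 + 0.09954j)
  m=3: (-0.12765 + 0.31433j) × (-0.19460 + 0.30060j) = -0.06965 - 0.09954j  (running Σ = -0.22744 + 0.00000j)
Total Σ_m = -0.22744 + 0.00000j. Multiply by 1.795196: -0.40830 + 0.00000j. P_3(cos γ) = -0.408303

-0.408303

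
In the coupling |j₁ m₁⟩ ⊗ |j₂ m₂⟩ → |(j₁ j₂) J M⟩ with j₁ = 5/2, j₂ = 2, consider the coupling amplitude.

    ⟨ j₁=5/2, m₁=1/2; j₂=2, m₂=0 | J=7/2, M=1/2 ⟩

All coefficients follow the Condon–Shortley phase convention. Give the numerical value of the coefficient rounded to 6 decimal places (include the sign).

+0.195180

j₁+j₂−J=1  J+j₁−j₂=4  J−j₁+j₂=3  j₁+j₂+J+1=9
(j₁±m₁, j₂±m₂, J±M) = (3,2,2,2,4,3)
P² = 768/35
sum k=0..1:
  [0] +1/8 = 1/8
  [1] −1/12 = -1/12
S = 1/24
C² = P²·S² = 4/105 ; C = +0.195180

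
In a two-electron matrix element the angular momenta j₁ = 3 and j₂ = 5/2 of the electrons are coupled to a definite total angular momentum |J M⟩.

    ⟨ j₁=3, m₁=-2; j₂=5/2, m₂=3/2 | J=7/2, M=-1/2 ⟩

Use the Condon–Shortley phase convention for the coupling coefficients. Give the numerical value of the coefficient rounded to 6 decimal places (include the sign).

triangle: 2!×4!×3!/10! = 288/3628800
(j±m)!: 1!×5!×4!×1!×3!×4! = 414720
prefactor² = (2J+1)×Δ×N² = 9216/35
  k=1: −1/(1!×1!×4!×3!×0!×0!) = -1/144
  k=2: +1/(2!×0!×3!×2!×1!×1!) = 1/24
Σ = 5/144  ⇒  CG² = 9216/35×(5/144)² = 20/63
CG = +√(20/63) = +0.563436

+√(20/63) = +0.563436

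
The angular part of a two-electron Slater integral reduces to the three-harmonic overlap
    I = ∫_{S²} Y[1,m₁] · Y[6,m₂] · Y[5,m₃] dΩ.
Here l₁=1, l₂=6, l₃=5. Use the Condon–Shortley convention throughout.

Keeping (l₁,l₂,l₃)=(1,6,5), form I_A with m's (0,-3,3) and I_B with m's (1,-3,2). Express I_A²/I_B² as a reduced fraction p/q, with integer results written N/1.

3/4

l's match ⇒ only the (l;m) 3-j factors differ between A and B.
A: triangle coeff Δ(1,6,5) = 1/858; Σ_t [1,1]: t=1:−1/80640 = -1/80640; (3j)²=9/286 [(1 6 5; 0 -3 3)], sign=-1
B: triangle coeff Δ(1,6,5) = 1/858; Σ_t [0,0]: t=0:+1/60480 = 1/60480; (3j)²=6/143 [(1 6 5; 1 -3 2)], sign=-1
I_A²/I_B² = (9/286)/(6/143) = 3/4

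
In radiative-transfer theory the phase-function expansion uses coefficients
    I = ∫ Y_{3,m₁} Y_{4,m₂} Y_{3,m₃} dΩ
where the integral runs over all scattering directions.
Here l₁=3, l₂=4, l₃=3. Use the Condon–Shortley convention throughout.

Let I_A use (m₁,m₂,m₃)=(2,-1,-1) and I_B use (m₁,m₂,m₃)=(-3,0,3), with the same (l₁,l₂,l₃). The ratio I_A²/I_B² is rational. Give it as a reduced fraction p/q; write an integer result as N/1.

32/9

Same 3,4,3: normalisation and zero-m 3j drop out of the ratio.
A: Δ: 4! 2! 4! / 11! → 1/34650; sum: t=0:+1/144 t=1:−1/48 = -1/72; 3j²(3 4 3; 2 -1 -1) = Δ·Π!·Σ² = 16/693  (sign -1)
B: Δ: 4! 2! 4! / 11! → 1/34650; sum: t=4:+1/1152 = 1/1152; 3j²(3 4 3; -3 0 3) = Δ·Π!·Σ² = 1/154  (sign +1)
I_A²/I_B² = (16/693)/(1/154) = 32/9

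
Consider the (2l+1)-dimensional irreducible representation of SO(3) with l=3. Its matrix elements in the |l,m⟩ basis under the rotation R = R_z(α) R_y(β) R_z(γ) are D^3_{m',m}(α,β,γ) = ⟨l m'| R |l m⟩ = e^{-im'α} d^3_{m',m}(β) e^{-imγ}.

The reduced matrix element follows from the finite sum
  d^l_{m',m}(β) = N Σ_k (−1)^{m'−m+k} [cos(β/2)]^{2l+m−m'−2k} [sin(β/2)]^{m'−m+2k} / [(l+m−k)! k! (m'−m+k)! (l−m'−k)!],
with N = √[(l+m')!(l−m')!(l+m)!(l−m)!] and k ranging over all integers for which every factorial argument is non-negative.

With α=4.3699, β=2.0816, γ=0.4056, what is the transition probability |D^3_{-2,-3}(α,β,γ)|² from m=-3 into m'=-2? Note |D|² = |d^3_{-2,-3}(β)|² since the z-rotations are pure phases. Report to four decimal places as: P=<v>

P=0.0049

First d^3_{-2,-3}(β=2.0816), then the phase factors e^{-i(-2)α} and e^{-i(-3)γ}:
c=cos(2.081600/2)=0.505530, s=sin(2.081600/2)=0.862809; N=√[1·120·1·720]=293.938769
Admissible k: 0..0 (factorial args all ≥0)
  k=0: (−1)^1·293.9388/(120)·0.5055^5·0.8628^1 = -0.069779
d^3_{-2,-3}(2.0816) = -0.069779
|D^3_{-2,-3}|² = |d^3_{-2,-3}(β)|² = (-0.069779)² = 0.004869 (the z-rotation phases have unit modulus)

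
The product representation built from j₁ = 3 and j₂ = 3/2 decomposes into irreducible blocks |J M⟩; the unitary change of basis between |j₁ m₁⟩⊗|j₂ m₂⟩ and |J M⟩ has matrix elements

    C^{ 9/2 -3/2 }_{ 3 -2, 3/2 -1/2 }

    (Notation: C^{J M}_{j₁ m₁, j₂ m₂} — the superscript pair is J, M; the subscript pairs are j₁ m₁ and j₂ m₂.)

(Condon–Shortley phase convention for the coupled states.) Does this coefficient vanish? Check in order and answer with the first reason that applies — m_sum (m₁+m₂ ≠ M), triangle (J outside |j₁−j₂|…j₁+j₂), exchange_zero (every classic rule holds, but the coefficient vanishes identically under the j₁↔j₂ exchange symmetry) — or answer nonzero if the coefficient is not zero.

m-sum: m₁+m₂ = -2+(-1/2) = -5/2, M = -3/2  ✗ ⇒ coefficient is 0

m_sum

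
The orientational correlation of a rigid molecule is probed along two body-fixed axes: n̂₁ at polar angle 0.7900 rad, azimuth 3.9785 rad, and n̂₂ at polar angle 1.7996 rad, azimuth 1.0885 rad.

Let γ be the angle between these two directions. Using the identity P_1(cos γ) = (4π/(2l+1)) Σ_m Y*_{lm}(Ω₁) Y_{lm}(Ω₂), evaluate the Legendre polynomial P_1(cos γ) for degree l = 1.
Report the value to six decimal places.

-0.829700

Term-by-term m-sum for l=1 (normalisation 4π/3 = 4.188790):
  m=-1: (-0.16438 - 0.18224j) × (0.15607 - 0.29811j) = -0.07998 + 0.02056j  (running Σ = -0.07998 + 0.02056j)
  m=0: (0.34390 + 0.00000j) × (-0.11082 + 0.00000j) = -0.03811 + 0.00000j  (running Σ = -0.11809 + 0.02056j)
  m=1: (0.16438 - 0.18224j) × (-0.15607 - 0.29811j) = -0.07998 - 0.02056j  (running Σ = -0.19808 + 0.00000j)
Accumulated sum -0.19808 + 0.00000j; after 4π/(2l+1) scaling, -0.82970 + 0.00000j ⇒ P_1 = -0.829700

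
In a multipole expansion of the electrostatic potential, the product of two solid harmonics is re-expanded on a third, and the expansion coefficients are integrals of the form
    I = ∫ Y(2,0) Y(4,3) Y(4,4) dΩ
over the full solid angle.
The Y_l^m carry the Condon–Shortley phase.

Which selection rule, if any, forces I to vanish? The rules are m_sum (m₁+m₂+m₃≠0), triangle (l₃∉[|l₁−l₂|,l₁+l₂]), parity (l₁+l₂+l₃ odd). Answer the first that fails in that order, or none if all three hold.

m_sum

Σmᵢ = 7  ✗
l₃∈[|l₁−l₂|,l₁+l₂]=[2,6], have l₃=4
Σlᵢ = 10 ⇒ even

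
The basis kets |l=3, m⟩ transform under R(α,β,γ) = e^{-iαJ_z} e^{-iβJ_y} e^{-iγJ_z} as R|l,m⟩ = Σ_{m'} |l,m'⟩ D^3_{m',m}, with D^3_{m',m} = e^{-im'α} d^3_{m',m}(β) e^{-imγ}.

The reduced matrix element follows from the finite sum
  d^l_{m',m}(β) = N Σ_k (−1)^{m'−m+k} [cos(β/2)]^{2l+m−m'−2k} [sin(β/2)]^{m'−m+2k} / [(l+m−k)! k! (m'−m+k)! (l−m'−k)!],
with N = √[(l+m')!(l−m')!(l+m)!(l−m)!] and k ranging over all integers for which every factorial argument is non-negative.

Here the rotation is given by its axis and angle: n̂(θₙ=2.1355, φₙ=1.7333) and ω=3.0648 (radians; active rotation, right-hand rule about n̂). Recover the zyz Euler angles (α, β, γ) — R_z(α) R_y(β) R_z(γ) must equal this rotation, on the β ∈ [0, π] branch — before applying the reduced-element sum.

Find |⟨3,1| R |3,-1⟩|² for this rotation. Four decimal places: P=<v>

Axis–angle → zyz. n̂ = (sinθₙcosφₙ, sinθₙsinφₙ, cosθₙ) = (-0.136671, +0.833618, -0.535166), ω = 3.0648.
R = I cosω + sinω [n̂]ₓ + (1−cosω) n̂n̂ᵀ gives
  R = [-0.959750, -0.186471, +0.210021; -0.268584, +0.390737, -0.880447; +0.082115, -0.901417, -0.425093]
β = atan2(√(R₁₃²+R₂₃²), R₃₃) = 2.009861; α = atan2(R₂₃, R₁₃) mod 2π = 4.946552; γ = atan2(R₃₂, −R₃₁) mod 2π = 4.621544
D^3_{1,-1}(4.9466,2.0099,4.6215) = e^{-i·1·4.9466}·d^3_{1,-1}(2.0099)·e^{-i·-1·4.6215}. Compute d first:
With c≡cos(β/2)=0.536147 and s≡sin(β/2)=0.844125, N=[24·2·2·24]^{1/2}=48.000000
k∈{0,1,2} keeps every argument non-negative
  k=0: (−1)^2·48.0000/(8)·0.5361^4·0.8441^2 = +0.353265
  k=1: (−1)^3·48.0000/(6)·0.5361^2·0.8441^4 = -1.167573
  k=2: (−1)^4·48.0000/(48)·0.5361^0·0.8441^6 = +0.361776
d^3_{1,-1}(2.0099) = +0.353265 -1.167573 +0.361776 = -0.452533
|D^3_{1,-1}|² = |d^3_{1,-1}(β)|² = (-0.452533)² = 0.204786 (the z-rotation phases have unit modulus)

P=0.2048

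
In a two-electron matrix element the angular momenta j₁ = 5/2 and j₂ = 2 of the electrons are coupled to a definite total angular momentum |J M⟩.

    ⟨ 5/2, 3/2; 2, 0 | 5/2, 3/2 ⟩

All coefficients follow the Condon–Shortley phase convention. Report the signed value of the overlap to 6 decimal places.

j₁+j₂−J=2  J+j₁−j₂=3  J−j₁+j₂=2  j₁+j₂+J+1=8
(j₁±m₁, j₂±m₂, J±M) = (4,1,2,2,4,1)
P² = 288/35
sum k=0..1:
  [0] +1/8 = 1/8
  [1] −1/6 = -1/6
S = -1/24
C² = P²·S² = 1/70 ; C = -0.119523

−√(1/70) ≈ -0.119523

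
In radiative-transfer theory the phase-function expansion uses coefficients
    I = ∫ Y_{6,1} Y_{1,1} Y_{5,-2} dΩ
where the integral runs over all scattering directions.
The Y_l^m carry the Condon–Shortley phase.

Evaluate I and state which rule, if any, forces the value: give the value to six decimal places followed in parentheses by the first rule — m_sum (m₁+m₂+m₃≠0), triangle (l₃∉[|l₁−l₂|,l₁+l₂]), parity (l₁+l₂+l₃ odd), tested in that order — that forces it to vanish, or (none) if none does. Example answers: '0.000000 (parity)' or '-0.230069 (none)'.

-0.129207 (none)

Rules hold: Σm=0, L=12 even, 5≤5≤7.
N = 13·3·11 = 429
Δ = 2!·10!·0!/13! = 1/858
Racah Σ t=1..1: t=1:−1/14400 = -1/14400
⇒ 3j(6 1 5; 0 0 0)² = 6/143, sgn +1
Racah Σ t=2..2: t=2:+1/60480 = 1/60480
⇒ 3j(6 1 5; 1 1 -2)² = 5/429, sgn -1
4πI² = N·(3j₀)²·(3jₘ)² = 30/143
I = -1·√(0.20979/4π) = -0.12920749
No selection rule forces the value: the integral is nonzero (none).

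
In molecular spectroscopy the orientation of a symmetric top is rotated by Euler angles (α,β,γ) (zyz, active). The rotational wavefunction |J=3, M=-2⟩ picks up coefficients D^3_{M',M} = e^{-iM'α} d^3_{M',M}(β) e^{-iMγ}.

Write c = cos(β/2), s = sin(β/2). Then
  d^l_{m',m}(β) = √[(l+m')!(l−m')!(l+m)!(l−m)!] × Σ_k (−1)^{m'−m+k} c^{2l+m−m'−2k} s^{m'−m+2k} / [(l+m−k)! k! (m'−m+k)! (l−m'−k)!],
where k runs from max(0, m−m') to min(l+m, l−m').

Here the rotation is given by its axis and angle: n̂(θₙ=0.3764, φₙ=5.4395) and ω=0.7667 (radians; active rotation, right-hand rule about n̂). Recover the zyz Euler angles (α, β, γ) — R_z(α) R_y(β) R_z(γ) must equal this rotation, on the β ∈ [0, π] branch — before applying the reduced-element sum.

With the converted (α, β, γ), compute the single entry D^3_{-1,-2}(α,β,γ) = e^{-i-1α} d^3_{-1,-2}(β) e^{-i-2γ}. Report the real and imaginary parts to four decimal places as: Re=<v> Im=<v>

Re=0.3745 Im=0.1364

Axis–angle → zyz. n̂ = (sinθₙcosφₙ, sinθₙsinφₙ, cosθₙ) = (+0.244332, -0.274614, +0.929994), ω = 0.7667.
R = I cosω + sinω [n̂]ₓ + (1−cosω) n̂n̂ᵀ gives
  R = [+0.736907, -0.663968, -0.126940; +0.626421, +0.741304, -0.240965; +0.254094, +0.098051, +0.962196]
β = atan2(√(R₁₃²+R₂₃²), R₃₃) = 0.275841; α = atan2(R₂₃, R₁₃) mod 2π = 4.227535; γ = atan2(R₃₂, −R₃₁) mod 2π = 2.773313
First d^3_{-1,-2}(β=0.2758), then the phase factors e^{-i(-1)α} and e^{-i(-2)γ}:
c=cos(0.275841/2)=0.990504, s=sin(0.275841/2)=0.137484; N=√[2·24·1·120]=75.894664
Admissible k: 0..1 (factorial args all ≥0)
  k=0: (−1)^1·75.8947/(24)·0.9905^5·0.1375^1 = -0.414508
  k=1: (−1)^2·75.8947/(12)·0.9905^3·0.1375^3 = +0.015972
d^3_{-1,-2}(0.2758) = -0.414508 +0.015972 = -0.398536
D = (-0.466080-0.884743i)·(-0.398536)·(+0.740784-0.671744i) = +0.374458+0.136426i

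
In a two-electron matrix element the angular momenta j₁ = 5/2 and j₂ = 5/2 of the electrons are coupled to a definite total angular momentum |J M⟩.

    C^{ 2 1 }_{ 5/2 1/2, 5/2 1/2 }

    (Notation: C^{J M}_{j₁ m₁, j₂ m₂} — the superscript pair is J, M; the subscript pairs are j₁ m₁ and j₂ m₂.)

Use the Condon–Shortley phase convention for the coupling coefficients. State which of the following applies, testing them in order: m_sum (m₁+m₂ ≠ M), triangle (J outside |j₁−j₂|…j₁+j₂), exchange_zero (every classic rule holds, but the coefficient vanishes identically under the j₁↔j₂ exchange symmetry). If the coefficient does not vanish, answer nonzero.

m-sum: m₁+m₂ = 1/2+1/2 = 1, M = 1  ✓
triangle: |j₁−j₂| = 0 ≤ J = 2 ≤ j₁+j₂ = 5  ✓
exchange: j₁=j₂ and m₁=m₂, and (−1)^(j₁+j₂−J) = (−1)^3 = −1 forces ⟨j₁m₁;j₂m₂|JM⟩ = −⟨j₂m₂;j₁m₁|JM⟩ = −⟨j₁m₁;j₂m₂|JM⟩ ⇒ the coefficient vanishes identically
Racah sum check: Σ_k collapses to 0 ⇒ CG = 0

exchange_zero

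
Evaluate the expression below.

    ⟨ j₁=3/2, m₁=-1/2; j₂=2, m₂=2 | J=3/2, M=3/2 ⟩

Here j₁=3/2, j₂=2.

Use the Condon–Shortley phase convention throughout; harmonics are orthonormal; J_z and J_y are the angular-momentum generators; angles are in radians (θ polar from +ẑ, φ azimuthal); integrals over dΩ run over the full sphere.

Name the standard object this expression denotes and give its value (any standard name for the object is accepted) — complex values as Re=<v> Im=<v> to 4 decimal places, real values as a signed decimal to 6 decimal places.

Clebsch–Gordan coefficient, +√(2/5) ≈ +0.632456

This is a Clebsch–Gordan (vector-coupling) coefficient.
j₁+j₂−J=2  J+j₁−j₂=1  J−j₁+j₂=2  j₁+j₂+J+1=6
(j₁±m₁, j₂±m₂, J±M) = (1,2,4,0,3,0)
P² = 32/5
sum k=2..2:
  [2] +1/4 = 1/4
S = 1/4
C² = P²·S² = 2/5 ; C = +0.632456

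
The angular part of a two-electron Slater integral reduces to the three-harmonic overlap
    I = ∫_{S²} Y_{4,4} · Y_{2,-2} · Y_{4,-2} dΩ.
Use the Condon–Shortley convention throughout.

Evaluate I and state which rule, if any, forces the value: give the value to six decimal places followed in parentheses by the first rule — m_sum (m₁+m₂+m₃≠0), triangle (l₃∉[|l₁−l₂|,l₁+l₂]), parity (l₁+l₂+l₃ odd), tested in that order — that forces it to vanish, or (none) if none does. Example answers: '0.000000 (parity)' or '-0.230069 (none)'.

-0.106180 (none)

Rules hold: Σm=0, L=10 even, 2≤4≤6.
N = 9·5·9 = 405
Δ = 2!·6!·2!/11! = 1/13860
Racah Σ t=0..2: t=0:+1/192 t=1:−1/36 t=2:+1/192 = -5/288
⇒ 3j(4 2 4; 0 0 0)² = 20/693, sgn -1
Racah Σ t=0..0: t=0:+1/2880 = 1/2880
⇒ 3j(4 2 4; 4 -2 -2)² = 2/165, sgn +1
4πI² = N·(3j₀)²·(3jₘ)² = 120/847
I = -1·√(0.141677/4π) = -0.10618031
No selection rule forces the value: the integral is nonzero (none).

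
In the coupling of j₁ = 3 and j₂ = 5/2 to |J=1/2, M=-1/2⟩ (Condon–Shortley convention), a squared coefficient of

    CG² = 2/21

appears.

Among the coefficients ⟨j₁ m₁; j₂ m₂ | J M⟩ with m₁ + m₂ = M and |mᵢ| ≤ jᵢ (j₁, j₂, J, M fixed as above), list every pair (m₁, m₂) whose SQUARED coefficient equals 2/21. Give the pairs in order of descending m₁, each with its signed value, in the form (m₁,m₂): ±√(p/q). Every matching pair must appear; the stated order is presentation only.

(1,-3/2): −√(2/21)

Admissible pairs with m₁+m₂ = M = -1/2: (-3,5/2), (-2,3/2), (-1,1/2), (0,-1/2), (1,-3/2), (2,-5/2)
  (m₁,m₂)=(2,-5/2): CG² = 1/21, CG = +√(1/21)
  (m₁,m₂)=(1,-3/2): CG² = 2/21, CG = −√(2/21)   ← matches the target
  (m₁,m₂)=(0,-1/2): CG² = 1/7, CG = +√(1/7)
  (m₁,m₂)=(-1,1/2): CG² = 4/21, CG = −√(4/21)
  (m₁,m₂)=(-2,3/2): CG² = 5/21, CG = +√(5/21)
  (m₁,m₂)=(-3,5/2): CG² = 2/7, CG = −√(2/7)
Pairs with CG² = 2/21: (1,-3/2): −√(2/21)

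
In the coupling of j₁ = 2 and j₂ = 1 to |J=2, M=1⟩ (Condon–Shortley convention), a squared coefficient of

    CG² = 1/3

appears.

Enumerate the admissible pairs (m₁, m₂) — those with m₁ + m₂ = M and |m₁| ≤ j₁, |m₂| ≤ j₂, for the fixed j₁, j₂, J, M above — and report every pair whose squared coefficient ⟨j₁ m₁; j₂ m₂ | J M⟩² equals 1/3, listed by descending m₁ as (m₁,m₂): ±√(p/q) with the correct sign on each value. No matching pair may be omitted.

Admissible pairs with m₁+m₂ = M = 1: (0,1), (1,0), (2,-1)
  (m₁,m₂)=(2,-1): CG² = 1/3, CG = +√(1/3)   ← matches the target
  (m₁,m₂)=(1,0): CG² = 1/6, CG = +√(1/6)
  (m₁,m₂)=(0,1): CG² = 1/2, CG = −√(1/2)
Pairs with CG² = 1/3: (2,-1): +√(1/3)

(2,-1): +√(1/3)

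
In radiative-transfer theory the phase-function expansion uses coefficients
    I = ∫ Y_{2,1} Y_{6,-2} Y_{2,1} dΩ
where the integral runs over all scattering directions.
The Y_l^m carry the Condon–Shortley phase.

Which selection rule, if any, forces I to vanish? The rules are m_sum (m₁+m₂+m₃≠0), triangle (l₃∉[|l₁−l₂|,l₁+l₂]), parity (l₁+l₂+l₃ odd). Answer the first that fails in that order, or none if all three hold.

azimuthal sum: 1 − 2 + 1 = 0  ✓
l₃ must lie in [4,8]; have l₃=2  ✗
L = 2 + 6 + 2 = 10 (even)

triangle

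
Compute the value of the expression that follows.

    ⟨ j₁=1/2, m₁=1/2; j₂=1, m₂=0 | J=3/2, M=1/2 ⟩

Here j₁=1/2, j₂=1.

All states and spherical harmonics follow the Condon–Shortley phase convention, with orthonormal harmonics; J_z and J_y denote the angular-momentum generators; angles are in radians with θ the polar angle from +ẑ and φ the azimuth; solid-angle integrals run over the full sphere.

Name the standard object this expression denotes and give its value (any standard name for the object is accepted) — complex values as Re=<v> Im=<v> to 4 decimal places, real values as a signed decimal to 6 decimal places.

Clebsch–Gordan coefficient, +√(2/3) ≈ +0.816497

This is a Clebsch–Gordan (vector-coupling) coefficient.
triangle: 0!×1!×2!/4! = 2/24
(j±m)!: 1!×0!×1!×1!×2!×1! = 2
prefactor² = (2J+1)×Δ×N² = 2/3
  k=0: +1/(0!×0!×0!×1!×1!×1!) = 1
Σ = 1  ⇒  CG² = 2/3×1² = 2/3
CG = +√(2/3) = +0.816497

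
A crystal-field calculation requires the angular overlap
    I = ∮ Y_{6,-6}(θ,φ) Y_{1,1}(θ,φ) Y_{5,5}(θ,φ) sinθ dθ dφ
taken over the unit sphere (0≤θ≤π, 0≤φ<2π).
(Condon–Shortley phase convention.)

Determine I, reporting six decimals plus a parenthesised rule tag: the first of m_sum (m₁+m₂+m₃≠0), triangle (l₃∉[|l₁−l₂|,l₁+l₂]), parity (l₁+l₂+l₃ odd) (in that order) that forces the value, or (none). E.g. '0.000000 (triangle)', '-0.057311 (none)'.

0.331940 (none)

m-sum 0 ✓  L=12 even ✓  5≤5≤7 ✓
Π(2lᵢ+1) = 13×3×11 = 429
triangle coeff Δ(6,1,5) = 1/858
Σ_t [1,1]: t=1:−1/14400 = -1/14400
(3j)²=6/143 [(6 1 5; 0 0 0)], sign=+1
Σ_t [2,2]: t=2:+1/7257600 = 1/7257600
(3j)²=1/13 [(6 1 5; -6 1 5)], sign=+1
⇒ 4πI² = 18/13
I = (+1)√(18/13/(4π)) = 0.33194004
No selection rule forces the value: the integral is nonzero (none).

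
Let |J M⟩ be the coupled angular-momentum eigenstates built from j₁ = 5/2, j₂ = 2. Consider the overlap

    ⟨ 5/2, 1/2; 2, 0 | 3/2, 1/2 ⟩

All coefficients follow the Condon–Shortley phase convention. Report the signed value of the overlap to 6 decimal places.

√[4·3!2!1!/7! · 3!2!2!2!2!1!] = √(32/35)
  +(−1)^1/∏(1,2,1,1,1,0)! = -1/2  (running -1/2)
  +(−1)^2/∏(2,1,0,0,2,1)! = 1/4  (running -1/4)
⟨..|..⟩ = √(32/35)·(-1/4) = -0.239046

−√(2/35) = -0.239046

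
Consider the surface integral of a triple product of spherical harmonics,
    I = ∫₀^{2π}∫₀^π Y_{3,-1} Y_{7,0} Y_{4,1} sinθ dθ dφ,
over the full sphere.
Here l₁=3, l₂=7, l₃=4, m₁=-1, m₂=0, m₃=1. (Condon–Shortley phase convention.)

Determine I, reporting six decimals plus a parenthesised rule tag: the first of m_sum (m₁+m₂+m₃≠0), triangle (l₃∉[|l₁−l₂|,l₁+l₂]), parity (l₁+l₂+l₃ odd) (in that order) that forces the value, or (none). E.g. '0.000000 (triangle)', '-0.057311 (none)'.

0.182674 (none)

Checks pass: Σm=0; 14 even; l₃=4∈[4,10].
(2·3+1)(2·7+1)(2·4+1) = 945
Δ: 6! 0! 8! / 15! → 1/45045
sum: t=3:−1/20736 = -1/20736
3j²(3 7 4; 0 0 0) = Δ·Π!·Σ² = 35/1287  (sign -1)
sum: t=4:+1/34560 = 1/34560
3j²(3 7 4; -1 0 1) = Δ·Π!·Σ² = 7/429  (sign -1)
combine: 4πI² = 945·35/1287·7/429 = 8575/20449
take √, sign +1: I = 0.18267373
No selection rule forces the value: the integral is nonzero (none).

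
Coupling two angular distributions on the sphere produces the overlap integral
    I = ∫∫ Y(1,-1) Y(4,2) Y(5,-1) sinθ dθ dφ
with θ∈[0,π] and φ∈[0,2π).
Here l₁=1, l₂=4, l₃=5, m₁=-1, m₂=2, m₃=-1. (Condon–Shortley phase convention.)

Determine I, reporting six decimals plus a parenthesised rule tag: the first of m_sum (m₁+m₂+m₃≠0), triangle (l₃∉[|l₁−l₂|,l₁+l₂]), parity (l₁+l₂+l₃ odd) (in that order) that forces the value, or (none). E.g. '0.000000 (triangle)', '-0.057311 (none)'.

m-sum 0 ✓  L=10 even ✓  3≤5≤5 ✓
Π(2lᵢ+1) = 3×9×11 = 297
triangle coeff Δ(1,4,5) = 1/495
Σ_t [0,0]: t=0:+1/576 = 1/576
(3j)²=5/99 [(1 4 5; 0 0 0)], sign=-1
Σ_t [0,0]: t=0:+1/2880 = 1/2880
(3j)²=2/165 [(1 4 5; -1 2 -1)], sign=+1
⇒ 4πI² = 2/11
I = (-1)√(2/11/(4π)) = -0.12028562
No selection rule forces the value: the integral is nonzero (none).

-0.120286 (none)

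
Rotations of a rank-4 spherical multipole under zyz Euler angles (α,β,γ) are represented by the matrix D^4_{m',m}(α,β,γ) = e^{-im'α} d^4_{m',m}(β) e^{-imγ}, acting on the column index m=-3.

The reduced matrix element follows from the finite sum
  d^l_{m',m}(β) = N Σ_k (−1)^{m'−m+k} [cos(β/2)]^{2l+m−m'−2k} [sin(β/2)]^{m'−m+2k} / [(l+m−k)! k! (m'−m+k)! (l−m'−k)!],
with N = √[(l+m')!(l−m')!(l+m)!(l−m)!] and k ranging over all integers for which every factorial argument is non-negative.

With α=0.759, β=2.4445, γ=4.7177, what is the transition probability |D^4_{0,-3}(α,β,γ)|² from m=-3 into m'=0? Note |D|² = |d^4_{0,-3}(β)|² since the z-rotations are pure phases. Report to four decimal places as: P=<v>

First d^4_{0,-3}(β=2.4445), then the phase factors e^{-i(0)α} and e^{-i(-3)γ}:
Half-angle: c=0.341532, s=0.939870. N=√(24·24·1·5040)=1703.830978
Admissible k: 0..1 (factorial args all ≥0)
  k=0: (−1)^3·1703.8310/(144)·0.3415^5·0.9399^3 = -0.045648
  k=1: (−1)^4·1703.8310/(144)·0.3415^3·0.9399^5 = +0.345698
d^4_{0,-3}(2.4445) = -0.045648 +0.345698 = +0.300050
|D^4_{0,-3}|² = |d^4_{0,-3}(β)|² = (+0.300050)² = 0.090030 (the z-rotation phases have unit modulus)

P=0.0900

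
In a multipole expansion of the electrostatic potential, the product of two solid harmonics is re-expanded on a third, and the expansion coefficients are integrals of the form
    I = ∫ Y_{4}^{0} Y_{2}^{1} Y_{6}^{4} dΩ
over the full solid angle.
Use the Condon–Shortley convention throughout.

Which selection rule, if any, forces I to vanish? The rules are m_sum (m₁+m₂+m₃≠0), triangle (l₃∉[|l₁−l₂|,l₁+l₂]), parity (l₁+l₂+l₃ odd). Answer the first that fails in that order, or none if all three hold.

m_sum

m₁+m₂+m₃ = 0 + 1 + 4 = 5  ✗
triangle: |4−2|=2 ≤ l₃=6 ≤ 4+2=6
parity: l₁+l₂+l₃ = 12 is even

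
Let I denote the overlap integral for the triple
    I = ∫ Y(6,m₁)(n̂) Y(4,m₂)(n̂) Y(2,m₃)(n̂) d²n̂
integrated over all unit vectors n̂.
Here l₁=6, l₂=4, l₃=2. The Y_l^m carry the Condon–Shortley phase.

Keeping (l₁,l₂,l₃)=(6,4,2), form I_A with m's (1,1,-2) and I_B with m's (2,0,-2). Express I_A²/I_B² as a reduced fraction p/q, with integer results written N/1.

1/2

Shared (l₁,l₂,l₃)=(6,4,2): N and (l;000)² cancel in I_A²/I_B².
A: Δ = 8!·4!·0!/13! = 1/6435; Racah Σ t=5..5: t=5:−1/17280 = -1/17280; ⇒ 3j(6 4 2; 1 1 -2)² = 7/1287, sgn -1
B: Δ = 8!·4!·0!/13! = 1/6435; Racah Σ t=4..4: t=4:+1/13824 = 1/13824; ⇒ 3j(6 4 2; 2 0 -2)² = 14/1287, sgn +1
I_A²/I_B² = (7/1287)/(14/1287) = 1/2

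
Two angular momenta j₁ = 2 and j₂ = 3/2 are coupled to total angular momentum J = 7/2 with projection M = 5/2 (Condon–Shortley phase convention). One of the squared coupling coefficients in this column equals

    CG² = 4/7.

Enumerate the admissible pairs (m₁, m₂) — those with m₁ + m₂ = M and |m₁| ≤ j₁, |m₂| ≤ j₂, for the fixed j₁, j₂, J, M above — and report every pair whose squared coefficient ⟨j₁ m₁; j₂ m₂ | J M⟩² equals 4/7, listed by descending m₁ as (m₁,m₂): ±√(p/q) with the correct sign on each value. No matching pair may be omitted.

Admissible pairs with m₁+m₂ = M = 5/2: (1,3/2), (2,1/2)
  (m₁,m₂)=(2,1/2): CG² = 3/7, CG = +√(3/7)
  (m₁,m₂)=(1,3/2): CG² = 4/7, CG = +√(4/7)   ← matches the target
Pairs with CG² = 4/7: (1,3/2): +√(4/7)

(1,3/2): +√(4/7)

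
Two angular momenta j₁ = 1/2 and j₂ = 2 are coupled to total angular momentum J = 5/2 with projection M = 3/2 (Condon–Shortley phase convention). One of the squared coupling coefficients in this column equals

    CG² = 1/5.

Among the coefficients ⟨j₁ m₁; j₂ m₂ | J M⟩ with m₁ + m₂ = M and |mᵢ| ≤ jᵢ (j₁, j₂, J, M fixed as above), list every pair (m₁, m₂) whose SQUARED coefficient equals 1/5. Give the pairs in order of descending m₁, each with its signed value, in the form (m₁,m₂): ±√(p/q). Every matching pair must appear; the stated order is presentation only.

(-1/2,2): +√(1/5)

Admissible pairs with m₁+m₂ = M = 3/2: (-1/2,2), (1/2,1)
  (m₁,m₂)=(1/2,1): CG² = 4/5, CG = +√(4/5)
  (m₁,m₂)=(-1/2,2): CG² = 1/5, CG = +√(1/5)   ← matches the target
Pairs with CG² = 1/5: (-1/2,2): +√(1/5)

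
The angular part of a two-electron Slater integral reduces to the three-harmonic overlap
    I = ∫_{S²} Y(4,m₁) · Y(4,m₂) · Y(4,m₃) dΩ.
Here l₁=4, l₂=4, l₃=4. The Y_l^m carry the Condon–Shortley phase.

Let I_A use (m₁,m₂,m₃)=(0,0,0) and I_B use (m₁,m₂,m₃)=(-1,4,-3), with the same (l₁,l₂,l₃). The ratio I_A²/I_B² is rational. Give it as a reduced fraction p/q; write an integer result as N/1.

Shared (l₁,l₂,l₃)=(4,4,4): N and (l;000)² cancel in I_A²/I_B².
A: Δ = 4!·4!·4!/13! = 1/450450; Racah Σ t=0..4: t=0:+1/13824 t=1:−1/216 t=2:+1/64 t=3:−1/216 t=4:+1/13824 = 5/768; ⇒ 3j(4 4 4; 0 0 0)² = 18/1001, sgn +1
B: Δ = 4!·4!·4!/13! = 1/450450; Racah Σ t=4..4: t=4:+1/3456 = 1/3456; ⇒ 3j(4 4 4; -1 4 -3)² = 35/1287, sgn -1
I_A²/I_B² = (18/1001)/(35/1287) = 162/245

162/245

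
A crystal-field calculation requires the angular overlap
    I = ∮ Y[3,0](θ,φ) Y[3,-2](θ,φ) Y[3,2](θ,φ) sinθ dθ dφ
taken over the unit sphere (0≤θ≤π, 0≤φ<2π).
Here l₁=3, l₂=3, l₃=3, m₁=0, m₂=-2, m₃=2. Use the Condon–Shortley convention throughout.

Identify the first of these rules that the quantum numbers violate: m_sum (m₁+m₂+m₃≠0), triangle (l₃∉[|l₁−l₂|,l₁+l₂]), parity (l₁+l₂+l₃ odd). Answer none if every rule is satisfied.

parity

m₁+m₂+m₃ = 0 − 2 + 2 = 0  ✓
triangle: |3−3|=0 ≤ l₃=3 ≤ 3+3=6  ✓
parity: l₁+l₂+l₃ = 9 is odd  ✗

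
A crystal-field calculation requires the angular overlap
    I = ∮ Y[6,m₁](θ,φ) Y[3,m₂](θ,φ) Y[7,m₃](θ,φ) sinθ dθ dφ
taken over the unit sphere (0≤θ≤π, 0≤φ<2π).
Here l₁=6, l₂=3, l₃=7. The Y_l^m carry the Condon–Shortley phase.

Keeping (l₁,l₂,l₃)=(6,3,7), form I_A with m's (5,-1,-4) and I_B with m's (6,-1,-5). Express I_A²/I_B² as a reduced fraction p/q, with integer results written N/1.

Shared (l₁,l₂,l₃)=(6,3,7): N and (l;000)² cancel in I_A²/I_B².
A: Δ = 2!·10!·4!/17! = 1/2042040; Racah Σ t=0..1: t=0:+1/2903040 t=1:−1/21772800 = 13/43545600; ⇒ 3j(6 3 7; 5 -1 -4)² = 143/7140, sgn -1
B: Δ = 2!·10!·4!/17! = 1/2042040; Racah Σ t=0..0: t=0:+1/29030400 = 1/29030400; ⇒ 3j(6 3 7; 6 -1 -5)² = 99/7735, sgn +1
I_A²/I_B² = (143/7140)/(99/7735) = 169/108

169/108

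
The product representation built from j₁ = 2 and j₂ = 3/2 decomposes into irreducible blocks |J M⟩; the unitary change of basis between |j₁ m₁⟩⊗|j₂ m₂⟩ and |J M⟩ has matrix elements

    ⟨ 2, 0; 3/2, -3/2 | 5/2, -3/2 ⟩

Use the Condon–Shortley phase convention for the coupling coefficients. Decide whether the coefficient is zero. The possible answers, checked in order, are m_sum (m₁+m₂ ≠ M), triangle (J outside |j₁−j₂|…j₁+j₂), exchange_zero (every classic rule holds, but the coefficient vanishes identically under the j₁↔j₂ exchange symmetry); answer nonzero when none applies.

nonzero

m-sum: m₁+m₂ = 0+(-3/2) = -3/2, M = -3/2  ✓
triangle: |j₁−j₂| = 1/2 ≤ J = 5/2 ≤ j₁+j₂ = 7/2  ✓
exchange: j₁≠j₂ or m₁≠m₂ — the exchange symmetry imposes no constraint here
value check: CG = +√(18/35) = +0.717137 ≠ 0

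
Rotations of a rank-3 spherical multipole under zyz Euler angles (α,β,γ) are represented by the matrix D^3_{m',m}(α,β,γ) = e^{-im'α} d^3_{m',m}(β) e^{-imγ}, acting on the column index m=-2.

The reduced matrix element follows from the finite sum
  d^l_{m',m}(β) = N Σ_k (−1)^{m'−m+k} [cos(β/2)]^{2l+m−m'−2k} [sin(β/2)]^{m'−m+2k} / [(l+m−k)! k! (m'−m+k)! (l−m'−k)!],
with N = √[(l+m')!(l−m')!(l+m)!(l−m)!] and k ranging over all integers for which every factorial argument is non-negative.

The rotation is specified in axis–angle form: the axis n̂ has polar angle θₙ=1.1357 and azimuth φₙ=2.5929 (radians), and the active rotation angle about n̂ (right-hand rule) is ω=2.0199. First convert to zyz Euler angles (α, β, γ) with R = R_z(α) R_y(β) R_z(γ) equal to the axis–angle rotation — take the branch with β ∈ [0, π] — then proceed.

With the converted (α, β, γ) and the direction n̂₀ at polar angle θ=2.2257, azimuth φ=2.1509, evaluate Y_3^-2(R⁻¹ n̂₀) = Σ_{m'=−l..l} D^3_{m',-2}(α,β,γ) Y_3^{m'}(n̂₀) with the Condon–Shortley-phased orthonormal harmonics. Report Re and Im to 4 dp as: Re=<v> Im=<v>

Axis–angle → zyz. n̂ = (sinθₙcosφₙ, sinθₙsinφₙ, cosθₙ) = (-0.773713, +0.472977, +0.421498), ω = 2.0199.
R = I cosω + sinω [n̂]ₓ + (1−cosω) n̂n̂ᵀ gives
  R = [+0.424375, -0.904529, -0.041630; -0.145128, -0.113327, +0.982901; -0.893781, -0.411077, -0.179365]
β = atan2(√(R₁₃²+R₂₃²), R₃₃) = 1.751137; α = atan2(R₂₃, R₁₃) mod 2π = 1.613126; γ = atan2(R₃₂, −R₃₁) mod 2π = 5.852104
Need the full column D^3_{m',-2} for m'=−3..3 at α=1.6131, β=1.7511, γ=5.8521.
cos(β/2)=0.640560, sin(β/2)=0.767908
d^3_{-3,-2}: single k=1 term ⇒ +0.202854;  D = -0.136058-0.150460i
d^3_{-2,-2}: k∈[0..1] ⇒ +0.069081 -0.496396 = -0.427315;  D = +0.304533-0.299763i
d^3_{-1,-2}: k∈[0..1] ⇒ -0.261884 +0.752727 = +0.490843;  D = +0.358822+0.334923i
d^3_{0,-2}: k∈[0..1] ⇒ +0.543774 -0.781479 = -0.237704;  D = -0.154697+0.180478i
d^3_{1,-2}: k∈[0..1] ⇒ -0.752727 +0.540886 = -0.211841;  D = +0.166531+0.130935i
d^3_{2,-2}: k∈[0..1] ⇒ +0.713389 -0.205048 = +0.508342;  D = -0.297006+0.412551i
d^3_{3,-2}: single k=0 term ⇒ -0.418968;  D = -0.350073-0.230181i
Y_3^{m'}(θ=2.2257,φ=2.1509) and Σ D·Y over m':
  (-0.1361-0.1505i)·(+0.2052-0.0351i)  (+0.3045-0.2998i)·(+0.1563-0.3590i)  (+0.3588+0.3349i)·(-0.1201-0.1833i)  (-0.1547+0.1805i)·(+0.2603+0.0000i)  (+0.1665+0.1309i)·(+0.1201-0.1833i)  (-0.2970+0.4126i)·(+0.1563+0.3590i)  (-0.3501-0.2302i)·(-0.2052-0.0351i)
Y_3^-2(R⁻¹ n̂) = -0.201983-0.238715i

Re=-0.2020 Im=-0.2387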